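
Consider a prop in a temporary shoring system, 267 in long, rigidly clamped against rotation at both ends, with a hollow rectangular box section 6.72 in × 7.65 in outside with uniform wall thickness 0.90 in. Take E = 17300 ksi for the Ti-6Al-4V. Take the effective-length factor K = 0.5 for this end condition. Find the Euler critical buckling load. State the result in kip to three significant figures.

P_cr ≈ 1300 kip

Inner dimensions: h_i = 7.65 − 2×0.90 = 5.850 in, b_i = 6.72 − 2×0.90 = 4.920 in
Weak-axis I_min = (h_o·b_o³ − h_i·b_i³)/12 with b_o = 6.72, b_i = 4.920 in (shorter outer/inner sides).
I_min = (7.65×6.72³ − 5.850×4.920³)/12 = 135.4 in⁴
Effective length L_e = K·L = 0.5 × 267 = 133.5 in
P_cr = π²EI / L_e² = π² × 17300×10³ × 135.4 / 133.5² = 1.297×10^6 lb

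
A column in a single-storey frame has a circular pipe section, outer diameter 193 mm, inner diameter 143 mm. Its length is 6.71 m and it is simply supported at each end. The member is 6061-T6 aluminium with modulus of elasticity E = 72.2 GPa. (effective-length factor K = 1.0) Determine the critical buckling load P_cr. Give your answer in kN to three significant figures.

P_cr ≈ 753 kN

d_o = 193 mm, d_i = 143 mm
I = π(d_o⁴ − d_i⁴)/64 = π(193⁴ − 143.0⁴)/64 = 4.758×10^7 mm⁴
I = 4.758×10^7 mm⁴ = 4.758×10^-5 m⁴
Effective length L_e = K·L = 1 × 6.71 = 6.710 m
P_cr = π²EI / L_e² = π² × 72.2×10⁹ × 4.758×10^-5 / 6.710² = 7.531×10^5 N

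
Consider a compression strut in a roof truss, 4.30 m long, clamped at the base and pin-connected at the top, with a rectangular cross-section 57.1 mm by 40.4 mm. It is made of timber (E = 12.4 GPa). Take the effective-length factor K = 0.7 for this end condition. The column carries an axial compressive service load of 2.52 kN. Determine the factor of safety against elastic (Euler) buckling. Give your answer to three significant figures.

Buckling occurs about the weak axis: I_min = h·b³/12 with b = 40.4 mm (the shorter side).
I_min = 57.1×40.4³/12 = 3.138×10^5 mm⁴
I = 3.138×10^5 mm⁴ = 3.138×10^-7 m⁴
Effective length L_e = K·L = 0.7 × 4.30 = 3.010 m
P_cr = π²EI / L_e² = π² × 12.4×10⁹ × 3.138×10^-7 / 3.010² = 4.238×10^3 N
Factor of safety n = P_cr / P = 4.2383 / 2.52 = 1.68

n ≈ 1.68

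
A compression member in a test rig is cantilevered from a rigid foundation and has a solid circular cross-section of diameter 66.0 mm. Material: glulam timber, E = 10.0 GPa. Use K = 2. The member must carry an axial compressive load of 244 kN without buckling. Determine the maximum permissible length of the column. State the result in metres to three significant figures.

I = πd⁴/64 = π×66.0⁴/64 = 9.314×10^5 mm⁴
I = 9.314×10^-7 m⁴
At the buckling limit P_cr = P = 2.440×10^5 N
From P_cr = π²EI/(K·L)²:  L = (1/K)·√(π²EI/P_cr) = (1/2)·√(π²×1.00×10^10×9.314×10^-7/2.440×10^5)
L = 0.307 m

L_max ≈ 0.307 m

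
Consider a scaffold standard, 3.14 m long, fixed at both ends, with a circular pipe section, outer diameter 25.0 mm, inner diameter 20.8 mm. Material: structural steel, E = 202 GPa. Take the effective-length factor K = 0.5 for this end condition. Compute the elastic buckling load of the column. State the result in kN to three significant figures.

P_cr ≈ 8.08 kN

d_o = 25.0 mm, d_i = 20.8 mm
I = π(d_o⁴ − d_i⁴)/64 = π(25.0⁴ − 20.80⁴)/64 = 9.987×10^3 mm⁴
I = 9.987×10^3 mm⁴ = 9.987×10^-9 m⁴
Effective length L_e = K·L = 0.5 × 3.14 = 1.570 m
P_cr = π²EI / L_e² = π² × 202×10⁹ × 9.987×10^-9 / 1.570² = 8.077×10^3 N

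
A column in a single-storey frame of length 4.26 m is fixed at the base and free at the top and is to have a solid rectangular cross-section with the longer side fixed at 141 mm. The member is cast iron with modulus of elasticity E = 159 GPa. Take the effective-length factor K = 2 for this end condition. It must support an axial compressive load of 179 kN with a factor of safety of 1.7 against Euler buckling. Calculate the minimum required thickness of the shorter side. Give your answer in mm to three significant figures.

b ≈ 106 mm

Required P_cr = n·P = 1.7 × 179 = 304.3 kN
L_e = K·L = 2 × 4.26 = 8.520 m
Required I = P_cr·L_e²/(π²E) = 3.043×10^5 × 8.520² / (π² × 1.59×10^11) = 1.408×10^-5 m⁴
I_req = 1.408×10^7 mm⁴
Rectangle, weak axis: I_min = h·b³/12 with h = 141 mm fixed  ⇒  b = (12I/h)^(1/3) = 106 mm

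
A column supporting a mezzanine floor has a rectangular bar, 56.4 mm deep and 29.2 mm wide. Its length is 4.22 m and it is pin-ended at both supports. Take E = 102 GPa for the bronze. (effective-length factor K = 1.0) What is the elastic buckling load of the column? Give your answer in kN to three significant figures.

P_cr ≈ 6.61 kN

Buckling occurs about the weak axis: I_min = h·b³/12 with b = 29.2 mm (the shorter side).
I_min = 56.4×29.2³/12 = 1.170×10^5 mm⁴
I = 1.170×10^5 mm⁴ = 1.170×10^-7 m⁴
Effective length L_e = K·L = 1 × 4.22 = 4.220 m
P_cr = π²EI / L_e² = π² × 102×10⁹ × 1.170×10^-7 / 4.220² = 6.615×10^3 N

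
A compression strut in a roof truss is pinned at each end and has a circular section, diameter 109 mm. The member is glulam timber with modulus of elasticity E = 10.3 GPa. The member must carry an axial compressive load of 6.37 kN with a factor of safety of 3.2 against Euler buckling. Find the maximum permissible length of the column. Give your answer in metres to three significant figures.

I = πd⁴/64 = π×109⁴/64 = 6.929×10^6 mm⁴
I = 6.929×10^-6 m⁴
Required critical load P_cr = n·P = 3.2 × 6.37 = 20.38 kN = 2.038×10^4 N
From P_cr = π²EI/(K·L)²:  L = (1/K)·√(π²EI/P_cr) = (1/1)·√(π²×1.03×10^10×6.929×10^-6/2.038×10^4)
L = 5.88 m

L_max ≈ 5.88 m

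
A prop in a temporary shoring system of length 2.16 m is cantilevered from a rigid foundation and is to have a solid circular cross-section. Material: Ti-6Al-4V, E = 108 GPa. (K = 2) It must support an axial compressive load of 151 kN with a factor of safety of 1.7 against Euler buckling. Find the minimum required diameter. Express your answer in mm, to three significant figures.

d ≈ 97.8 mm

Required P_cr = n·P = 1.7 × 151 = 256.7 kN
L_e = K·L = 2 × 2.16 = 4.320 m
Required I = P_cr·L_e²/(π²E) = 2.567×10^5 × 4.320² / (π² × 1.08×10^11) = 4.494×10^-6 m⁴
I_req = 4.494×10^6 mm⁴
Solid circle: I = πd⁴/64  ⇒  d = (64I/π)^(1/4) = (64×4.494×10^6/π)^(1/4) = 97.8 mm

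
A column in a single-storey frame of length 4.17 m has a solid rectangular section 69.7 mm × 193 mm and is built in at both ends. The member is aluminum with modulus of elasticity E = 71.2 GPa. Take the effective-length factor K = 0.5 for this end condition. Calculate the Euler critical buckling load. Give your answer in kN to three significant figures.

Buckling occurs about the weak axis: I_min = h·b³/12 with b = 69.7 mm (the shorter side).
I_min = 193×69.7³/12 = 5.446×10^6 mm⁴
I = 5.446×10^6 mm⁴ = 5.446×10^-6 m⁴
Effective length L_e = K·L = 0.5 × 4.17 = 2.085 m
P_cr = π²EI / L_e² = π² × 71.2×10⁹ × 5.446×10^-6 / 2.085² = 8.803×10^5 N

P_cr ≈ 880 kN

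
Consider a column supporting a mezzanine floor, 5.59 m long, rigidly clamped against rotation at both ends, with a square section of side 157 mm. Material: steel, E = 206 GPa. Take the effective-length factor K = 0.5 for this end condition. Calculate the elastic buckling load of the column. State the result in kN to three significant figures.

I = a⁴/12 = 157⁴/12 = 5.063×10^7 mm⁴
I = 5.063×10^7 mm⁴ = 5.063×10^-5 m⁴
Effective length L_e = K·L = 0.5 × 5.59 = 2.795 m
P_cr = π²EI / L_e² = π² × 206×10⁹ × 5.063×10^-5 / 2.795² = 1.318×10^7 N

P_cr ≈ 13200 kN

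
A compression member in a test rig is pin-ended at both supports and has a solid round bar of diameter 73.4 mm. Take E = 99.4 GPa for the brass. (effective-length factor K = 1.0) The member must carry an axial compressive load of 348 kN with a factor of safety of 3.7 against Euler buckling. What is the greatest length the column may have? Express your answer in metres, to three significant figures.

I = πd⁴/64 = π×73.4⁴/64 = 1.425×10^6 mm⁴
I = 1.425×10^-6 m⁴
Required critical load P_cr = n·P = 3.7 × 348 = 1288 kN = 1.288×10^6 N
From P_cr = π²EI/(K·L)²:  L = (1/K)·√(π²EI/P_cr) = (1/1)·√(π²×9.94×10^10×1.425×10^-6/1.288×10^6)
L = 1.04 m

L_max ≈ 1.04 m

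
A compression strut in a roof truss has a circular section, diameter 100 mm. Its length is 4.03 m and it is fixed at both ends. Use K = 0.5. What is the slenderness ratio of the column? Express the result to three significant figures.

I = πd⁴/64 = π×100⁴/64 = 4.909×10^6 mm⁴
A = 7.854×10^3 mm²;  r_min = √(I/A) = √(4.909×10^6/7.854×10^3) = 25.00 mm
L_e = K·L = 0.5 × 4.03 m = 2.015 m = 2015.0 mm
λ = L_e / r_min = 2015.0 / 25.00 = 80.6

λ ≈ 80.6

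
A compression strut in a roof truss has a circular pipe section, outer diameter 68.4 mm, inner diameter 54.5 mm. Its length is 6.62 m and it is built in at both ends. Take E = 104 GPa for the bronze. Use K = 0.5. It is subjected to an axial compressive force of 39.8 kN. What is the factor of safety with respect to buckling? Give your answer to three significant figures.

n ≈ 1.51

d_o = 68.4 mm, d_i = 54.5 mm
I = π(d_o⁴ − d_i⁴)/64 = π(68.4⁴ − 54.50⁴)/64 = 6.414×10^5 mm⁴
I = 6.414×10^5 mm⁴ = 6.414×10^-7 m⁴
Effective length L_e = K·L = 0.5 × 6.62 = 3.310 m
P_cr = π²EI / L_e² = π² × 104×10⁹ × 6.414×10^-7 / 3.310² = 6.009×10^4 N
Factor of safety n = P_cr / P = 60.091 / 39.8 = 1.51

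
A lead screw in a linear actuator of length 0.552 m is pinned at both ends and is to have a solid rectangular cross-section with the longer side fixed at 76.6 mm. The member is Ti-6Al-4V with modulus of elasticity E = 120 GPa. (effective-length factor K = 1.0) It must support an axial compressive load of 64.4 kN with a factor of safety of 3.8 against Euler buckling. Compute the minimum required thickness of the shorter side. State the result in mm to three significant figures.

b ≈ 21.4 mm

Required P_cr = n·P = 3.8 × 64.4 = 244.7 kN
L_e = K·L = 1 × 0.552 = 0.5520 m
Required I = P_cr·L_e²/(π²E) = 2.447×10^5 × 0.5520² / (π² × 1.20×10^11) = 6.296×10^-8 m⁴
I_req = 6.296×10^4 mm⁴
Rectangle, weak axis: I_min = h·b³/12 with h = 76.6 mm fixed  ⇒  b = (12I/h)^(1/3) = 21.4 mm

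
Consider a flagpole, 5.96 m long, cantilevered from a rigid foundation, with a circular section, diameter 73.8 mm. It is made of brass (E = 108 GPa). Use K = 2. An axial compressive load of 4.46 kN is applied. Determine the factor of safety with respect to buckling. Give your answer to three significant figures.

I = πd⁴/64 = π×73.8⁴/64 = 1.456×10^6 mm⁴
I = 1.456×10^6 mm⁴ = 1.456×10^-6 m⁴
Effective length L_e = K·L = 2 × 5.96 = 11.92 m
P_cr = π²EI / L_e² = π² × 108×10⁹ × 1.456×10^-6 / 11.92² = 1.092×10^4 N
Factor of safety n = P_cr / P = 10.924 / 4.46 = 2.45

n ≈ 2.45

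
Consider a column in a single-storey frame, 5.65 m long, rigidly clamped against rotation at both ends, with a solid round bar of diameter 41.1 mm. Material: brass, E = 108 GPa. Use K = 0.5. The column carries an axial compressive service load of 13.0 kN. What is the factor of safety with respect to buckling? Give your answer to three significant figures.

I = πd⁴/64 = π×41.1⁴/64 = 1.401×10^5 mm⁴
I = 1.401×10^5 mm⁴ = 1.401×10^-7 m⁴
Effective length L_e = K·L = 0.5 × 5.65 = 2.825 m
P_cr = π²EI / L_e² = π² × 108×10⁹ × 1.401×10^-7 / 2.825² = 1.871×10^4 N
Factor of safety n = P_cr / P = 18.708 / 13.0 = 1.44

n ≈ 1.44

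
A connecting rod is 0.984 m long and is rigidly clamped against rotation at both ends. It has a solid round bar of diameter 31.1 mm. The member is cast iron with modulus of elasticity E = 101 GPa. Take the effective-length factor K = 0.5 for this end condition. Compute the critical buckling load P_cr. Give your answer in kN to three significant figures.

P_cr ≈ 189 kN

I = πd⁴/64 = π×31.1⁴/64 = 4.592×10^4 mm⁴
I = 4.592×10^4 mm⁴ = 4.592×10^-8 m⁴
Effective length L_e = K·L = 0.5 × 0.984 = 0.4920 m
P_cr = π²EI / L_e² = π² × 101×10⁹ × 4.592×10^-8 / 0.4920² = 1.891×10^5 N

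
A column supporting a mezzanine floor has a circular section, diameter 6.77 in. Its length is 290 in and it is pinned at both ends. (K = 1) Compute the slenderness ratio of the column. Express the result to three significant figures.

λ ≈ 171

I = πd⁴/64 = π×6.77⁴/64 = 103.1 in⁴
A = 36.00 in²;  r_min = √(I/A) = √(103.1/36.00) = 1.692 in
L_e = K·L = 1 × 290 = 290.0 in
λ = L_e / r_min = 290.00 / 1.692 = 171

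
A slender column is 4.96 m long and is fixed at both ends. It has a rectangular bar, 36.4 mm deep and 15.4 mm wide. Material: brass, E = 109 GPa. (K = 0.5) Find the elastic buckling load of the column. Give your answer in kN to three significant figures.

P_cr ≈ 1.94 kN

Buckling occurs about the weak axis: I_min = h·b³/12 with b = 15.4 mm (the shorter side).
I_min = 36.4×15.4³/12 = 1.108×10^4 mm⁴
I = 1.108×10^4 mm⁴ = 1.108×10^-8 m⁴
Effective length L_e = K·L = 0.5 × 4.96 = 2.480 m
P_cr = π²EI / L_e² = π² × 109×10⁹ × 1.108×10^-8 / 2.480² = 1.938×10^3 N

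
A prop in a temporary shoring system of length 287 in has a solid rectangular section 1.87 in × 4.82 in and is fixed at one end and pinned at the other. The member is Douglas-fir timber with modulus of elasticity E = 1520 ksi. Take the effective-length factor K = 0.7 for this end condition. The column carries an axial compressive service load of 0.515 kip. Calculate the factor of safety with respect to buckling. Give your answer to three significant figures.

Buckling occurs about the weak axis: I_min = h·b³/12 with b = 1.87 in (the shorter side).
I_min = 4.82×1.87³/12 = 2.627 in⁴
Effective length L_e = K·L = 0.7 × 287 = 200.9 in
P_cr = π²EI / L_e² = π² × 1520×10³ × 2.627 / 200.9² = 976.3 lb
Factor of safety n = P_cr / P = 0.97628 / 0.515 = 1.90

n ≈ 1.90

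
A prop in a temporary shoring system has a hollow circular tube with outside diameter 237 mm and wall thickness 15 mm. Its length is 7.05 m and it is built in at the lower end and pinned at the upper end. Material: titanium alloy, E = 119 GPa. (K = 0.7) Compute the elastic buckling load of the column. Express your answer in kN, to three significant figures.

Inner diameter d_i = 237 − 2×15 = 207.0 mm
I = π(d_o⁴ − d_i⁴)/64 = π(237⁴ − 207.0⁴)/64 = 6.474×10^7 mm⁴
I = 6.474×10^7 mm⁴ = 6.474×10^-5 m⁴
Effective length L_e = K·L = 0.7 × 7.05 = 4.935 m
P_cr = π²EI / L_e² = π² × 119×10⁹ × 6.474×10^-5 / 4.935² = 3.122×10^6 N

P_cr ≈ 3120 kN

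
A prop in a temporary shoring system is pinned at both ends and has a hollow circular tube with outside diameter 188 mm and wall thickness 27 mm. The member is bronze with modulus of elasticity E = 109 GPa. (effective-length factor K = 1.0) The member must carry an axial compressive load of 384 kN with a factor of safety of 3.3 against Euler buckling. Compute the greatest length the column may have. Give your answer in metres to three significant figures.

L_max ≈ 6.21 m

Inner diameter d_i = 188 − 2×27 = 134.0 mm
I = π(d_o⁴ − d_i⁴)/64 = π(188⁴ − 134.0⁴)/64 = 4.549×10^7 mm⁴
I = 4.549×10^-5 m⁴
Required critical load P_cr = n·P = 3.3 × 384 = 1267 kN = 1.267×10^6 N
From P_cr = π²EI/(K·L)²:  L = (1/K)·√(π²EI/P_cr) = (1/1)·√(π²×1.09×10^11×4.549×10^-5/1.267×10^6)
L = 6.21 m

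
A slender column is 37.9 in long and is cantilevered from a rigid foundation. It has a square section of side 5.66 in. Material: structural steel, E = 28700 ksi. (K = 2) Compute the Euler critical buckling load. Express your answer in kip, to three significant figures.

I = a⁴/12 = 5.66⁴/12 = 85.52 in⁴
Effective length L_e = K·L = 2 × 37.9 = 75.80 in
P_cr = π²EI / L_e² = π² × 28700×10³ × 85.52 / 75.80² = 4.216×10^6 lb

P_cr ≈ 4220 kip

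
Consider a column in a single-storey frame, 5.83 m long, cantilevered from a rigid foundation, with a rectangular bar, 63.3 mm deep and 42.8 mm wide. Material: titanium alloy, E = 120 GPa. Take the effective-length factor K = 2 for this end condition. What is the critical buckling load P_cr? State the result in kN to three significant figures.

P_cr ≈ 3.60 kN

Buckling occurs about the weak axis: I_min = h·b³/12 with b = 42.8 mm (the shorter side).
I_min = 63.3×42.8³/12 = 4.136×10^5 mm⁴
I = 4.136×10^5 mm⁴ = 4.136×10^-7 m⁴
Effective length L_e = K·L = 2 × 5.83 = 11.66 m
P_cr = π²EI / L_e² = π² × 120×10⁹ × 4.136×10^-7 / 11.66² = 3.603×10^3 N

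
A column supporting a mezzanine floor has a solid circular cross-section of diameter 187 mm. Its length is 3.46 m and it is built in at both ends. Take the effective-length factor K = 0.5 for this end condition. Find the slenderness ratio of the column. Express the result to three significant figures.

For a solid circle r = d/4 = 187/4 = 46.75 mm
L_e = K·L = 0.5 × 3.46 m = 1.730 m = 1730.0 mm
λ = L_e / r_min = 1730.0 / 46.75 = 37.0

λ ≈ 37.0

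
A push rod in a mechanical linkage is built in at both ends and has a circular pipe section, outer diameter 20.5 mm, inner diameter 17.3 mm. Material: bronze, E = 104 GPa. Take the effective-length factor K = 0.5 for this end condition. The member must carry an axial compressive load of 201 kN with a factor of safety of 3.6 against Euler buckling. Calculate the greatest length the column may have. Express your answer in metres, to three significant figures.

d_o = 20.5 mm, d_i = 17.3 mm
I = π(d_o⁴ − d_i⁴)/64 = π(20.5⁴ − 17.30⁴)/64 = 4.272×10^3 mm⁴
I = 4.272×10^-9 m⁴
Required critical load P_cr = n·P = 3.6 × 201 = 723.6 kN = 7.236×10^5 N
From P_cr = π²EI/(K·L)²:  L = (1/K)·√(π²EI/P_cr) = (1/0.5)·√(π²×1.04×10^11×4.272×10^-9/7.236×10^5)
L = 0.156 m

L_max ≈ 0.156 m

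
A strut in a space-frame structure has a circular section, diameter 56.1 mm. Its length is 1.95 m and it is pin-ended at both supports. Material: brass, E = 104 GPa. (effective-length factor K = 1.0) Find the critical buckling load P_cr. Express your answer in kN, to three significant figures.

I = πd⁴/64 = π×56.1⁴/64 = 4.862×10^5 mm⁴
I = 4.862×10^5 mm⁴ = 4.862×10^-7 m⁴
Effective length L_e = K·L = 1 × 1.95 = 1.950 m
P_cr = π²EI / L_e² = π² × 104×10⁹ × 4.862×10^-7 / 1.950² = 1.312×10^5 N

P_cr ≈ 131 kN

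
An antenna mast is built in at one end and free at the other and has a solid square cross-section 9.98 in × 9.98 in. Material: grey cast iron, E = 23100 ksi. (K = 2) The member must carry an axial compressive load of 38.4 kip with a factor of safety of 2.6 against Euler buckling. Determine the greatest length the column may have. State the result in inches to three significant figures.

L_max ≈ 687 in

I = a⁴/12 = 9.98⁴/12 = 826.7 in⁴
Required critical load P_cr = n·P = 2.6 × 38.4 = 99.84 kip = 9.984×10^4 lb
From P_cr = π²EI/(K·L)²:  L = (1/K)·√(π²EI/P_cr) = (1/2)·√(π²×2.31×10^7×826.7/9.984×10^4)
L = 687 in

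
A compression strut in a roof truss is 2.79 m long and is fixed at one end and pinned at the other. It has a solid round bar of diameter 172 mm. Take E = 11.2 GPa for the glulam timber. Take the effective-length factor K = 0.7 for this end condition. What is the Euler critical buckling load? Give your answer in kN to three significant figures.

I = πd⁴/64 = π×172⁴/64 = 4.296×10^7 mm⁴
I = 4.296×10^7 mm⁴ = 4.296×10^-5 m⁴
Effective length L_e = K·L = 0.7 × 2.79 = 1.953 m
P_cr = π²EI / L_e² = π² × 11.2×10⁹ × 4.296×10^-5 / 1.953² = 1.245×10^6 N

P_cr ≈ 1250 kN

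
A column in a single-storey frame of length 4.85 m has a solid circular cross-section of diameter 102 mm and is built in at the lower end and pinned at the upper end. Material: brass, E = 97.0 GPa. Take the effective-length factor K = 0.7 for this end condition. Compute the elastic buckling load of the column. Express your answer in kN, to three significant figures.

P_cr ≈ 441 kN

I = πd⁴/64 = π×102⁴/64 = 5.313×10^6 mm⁴
I = 5.313×10^6 mm⁴ = 5.313×10^-6 m⁴
Effective length L_e = K·L = 0.7 × 4.85 = 3.395 m
P_cr = π²EI / L_e² = π² × 97.0×10⁹ × 5.313×10^-6 / 3.395² = 4.413×10^5 N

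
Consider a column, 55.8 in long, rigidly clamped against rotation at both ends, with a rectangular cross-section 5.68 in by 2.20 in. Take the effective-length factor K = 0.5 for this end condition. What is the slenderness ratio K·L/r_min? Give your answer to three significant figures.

λ ≈ 43.9

For a rectangle r_min = b/√12 = 2.20/√12 = 0.6351 in
L_e = K·L = 0.5 × 55.8 = 27.90 in
λ = L_e / r_min = 27.900 / 0.6351 = 43.9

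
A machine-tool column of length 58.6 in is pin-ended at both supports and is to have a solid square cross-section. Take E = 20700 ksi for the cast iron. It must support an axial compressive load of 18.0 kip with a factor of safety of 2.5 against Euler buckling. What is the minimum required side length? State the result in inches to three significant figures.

a ≈ 1.74 in

Required P_cr = n·P = 2.5 × 18.0 = 45.00 kip
L_e = K·L = 1 × 58.6 = 58.60 in
Required I = P_cr·L_e²/(π²E) = 4.500×10^4 × 58.60² / (π² × 2.07×10^7) = 0.7564 in⁴
Solid square: I = a⁴/12  ⇒  a = (12I)^(1/4) = (12×0.7564)^(1/4) = 1.74 in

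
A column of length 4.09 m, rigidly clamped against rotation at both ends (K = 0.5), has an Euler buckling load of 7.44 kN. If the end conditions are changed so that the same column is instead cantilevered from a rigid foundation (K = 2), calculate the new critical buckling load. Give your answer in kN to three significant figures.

P_cr ∝ 1/K², so P_cr,new = P_cr,old × (K_old/K_new)² = 7.44 × (0.5/2)²
= 7.44 × 0.06250 = 0.465 kN

P_cr ≈ 0.465 kN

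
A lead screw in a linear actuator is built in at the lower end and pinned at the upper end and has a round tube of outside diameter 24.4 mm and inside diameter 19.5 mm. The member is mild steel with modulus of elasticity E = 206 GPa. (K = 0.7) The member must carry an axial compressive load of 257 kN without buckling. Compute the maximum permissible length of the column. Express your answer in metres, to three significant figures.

L_max ≈ 0.408 m

d_o = 24.4 mm, d_i = 19.5 mm
I = π(d_o⁴ − d_i⁴)/64 = π(24.4⁴ − 19.50⁴)/64 = 1.030×10^4 mm⁴
I = 1.030×10^-8 m⁴
At the buckling limit P_cr = P = 2.570×10^5 N
From P_cr = π²EI/(K·L)²:  L = (1/K)·√(π²EI/P_cr) = (1/0.7)·√(π²×2.06×10^11×1.030×10^-8/2.570×10^5)
L = 0.408 m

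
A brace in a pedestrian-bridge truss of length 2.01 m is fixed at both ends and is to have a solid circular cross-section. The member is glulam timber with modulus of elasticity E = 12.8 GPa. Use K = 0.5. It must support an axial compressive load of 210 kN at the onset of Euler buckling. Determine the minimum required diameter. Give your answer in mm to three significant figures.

L_e = K·L = 0.5 × 2.01 = 1.005 m
Required I = P_cr·L_e²/(π²E) = 2.100×10^5 × 1.005² / (π² × 1.28×10^10) = 1.679×10^-6 m⁴
I_req = 1.679×10^6 mm⁴
Solid circle: I = πd⁴/64  ⇒  d = (64I/π)^(1/4) = (64×1.679×10^6/π)^(1/4) = 76.5 mm

d ≈ 76.5 mm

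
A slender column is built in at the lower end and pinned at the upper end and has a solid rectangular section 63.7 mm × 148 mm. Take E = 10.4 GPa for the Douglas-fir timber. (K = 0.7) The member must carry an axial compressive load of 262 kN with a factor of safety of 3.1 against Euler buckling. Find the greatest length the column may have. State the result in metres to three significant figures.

L_max ≈ 0.907 m

Buckling occurs about the weak axis: I_min = h·b³/12 with b = 63.7 mm (the shorter side).
I_min = 148×63.7³/12 = 3.188×10^6 mm⁴
I = 3.188×10^-6 m⁴
Required critical load P_cr = n·P = 3.1 × 262 = 812.2 kN = 8.122×10^5 N
From P_cr = π²EI/(K·L)²:  L = (1/K)·√(π²EI/P_cr) = (1/0.7)·√(π²×1.04×10^10×3.188×10^-6/8.122×10^5)
L = 0.907 m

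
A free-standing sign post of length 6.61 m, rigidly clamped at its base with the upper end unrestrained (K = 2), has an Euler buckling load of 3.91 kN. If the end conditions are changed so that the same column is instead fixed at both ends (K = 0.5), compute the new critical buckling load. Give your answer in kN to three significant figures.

P_cr ∝ 1/K², so P_cr,new = P_cr,old × (K_old/K_new)² = 3.91 × (2/0.5)²
= 3.91 × 16.00 = 62.6 kN

P_cr ≈ 62.6 kN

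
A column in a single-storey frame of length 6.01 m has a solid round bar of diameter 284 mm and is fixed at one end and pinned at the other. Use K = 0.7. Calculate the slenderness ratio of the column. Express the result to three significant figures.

λ ≈ 59.3

For a solid circle r = d/4 = 284/4 = 71.00 mm
L_e = K·L = 0.7 × 6.01 m = 4.207 m = 4207.0 mm
λ = L_e / r_min = 4207.0 / 71.00 = 59.3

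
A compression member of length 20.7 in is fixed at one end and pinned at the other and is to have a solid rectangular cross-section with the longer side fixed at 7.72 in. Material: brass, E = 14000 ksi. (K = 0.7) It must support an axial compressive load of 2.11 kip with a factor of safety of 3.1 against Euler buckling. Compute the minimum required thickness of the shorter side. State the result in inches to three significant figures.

b ≈ 0.249 in

Required P_cr = n·P = 3.1 × 2.11 = 6.541 kip
L_e = K·L = 0.7 × 20.7 = 14.49 in
Required I = P_cr·L_e²/(π²E) = 6.541×10^3 × 14.49² / (π² × 1.40×10^7) = 9.939×10^-3 in⁴
Rectangle, weak axis: I_min = h·b³/12 with h = 7.72 in fixed  ⇒  b = (12I/h)^(1/3) = 0.249 in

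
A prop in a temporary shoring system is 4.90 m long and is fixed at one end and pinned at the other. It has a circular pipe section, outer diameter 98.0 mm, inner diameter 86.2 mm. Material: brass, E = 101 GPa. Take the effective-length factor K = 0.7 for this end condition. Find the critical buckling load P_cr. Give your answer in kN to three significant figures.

d_o = 98.0 mm, d_i = 86.2 mm
I = π(d_o⁴ − d_i⁴)/64 = π(98.0⁴ − 86.20⁴)/64 = 1.817×10^6 mm⁴
I = 1.817×10^6 mm⁴ = 1.817×10^-6 m⁴
Effective length L_e = K·L = 0.7 × 4.90 = 3.430 m
P_cr = π²EI / L_e² = π² × 101×10⁹ × 1.817×10^-6 / 3.430² = 1.540×10^5 N

P_cr ≈ 154 kN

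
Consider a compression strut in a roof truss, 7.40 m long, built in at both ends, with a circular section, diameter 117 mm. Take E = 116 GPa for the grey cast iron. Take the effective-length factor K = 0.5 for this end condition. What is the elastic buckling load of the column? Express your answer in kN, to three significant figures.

I = πd⁴/64 = π×117⁴/64 = 9.198×10^6 mm⁴
I = 9.198×10^6 mm⁴ = 9.198×10^-6 m⁴
Effective length L_e = K·L = 0.5 × 7.40 = 3.700 m
P_cr = π²EI / L_e² = π² × 116×10⁹ × 9.198×10^-6 / 3.700² = 7.693×10^5 N

P_cr ≈ 769 kN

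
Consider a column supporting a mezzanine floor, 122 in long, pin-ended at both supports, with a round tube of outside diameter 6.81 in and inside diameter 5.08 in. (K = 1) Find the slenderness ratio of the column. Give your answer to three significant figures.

d_o = 6.81 in, d_i = 5.08 in
I = π(d_o⁴ − d_i⁴)/64 = π(6.81⁴ − 5.080⁴)/64 = 72.88 in⁴
A = 16.16 in²;  r_min = √(I/A) = √(72.88/16.16) = 2.124 in
L_e = K·L = 1 × 122 = 122.0 in
λ = L_e / r_min = 122.00 / 2.124 = 57.4

λ ≈ 57.4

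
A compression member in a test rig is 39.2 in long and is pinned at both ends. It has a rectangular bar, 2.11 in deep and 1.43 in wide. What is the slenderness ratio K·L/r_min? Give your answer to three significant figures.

λ ≈ 95.0

Buckling occurs about the weak axis: I_min = h·b³/12 with b = 1.43 in (the shorter side).
I_min = 2.11×1.43³/12 = 0.5142 in⁴
A = 3.017 in²;  r_min = √(I/A) = √(0.5142/3.017) = 0.4128 in
L_e = K·L = 1 × 39.2 = 39.20 in
λ = L_e / r_min = 39.200 / 0.4128 = 95.0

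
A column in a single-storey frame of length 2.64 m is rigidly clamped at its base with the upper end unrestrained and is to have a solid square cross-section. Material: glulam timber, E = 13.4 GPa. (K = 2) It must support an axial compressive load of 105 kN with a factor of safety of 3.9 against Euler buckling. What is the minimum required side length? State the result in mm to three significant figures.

a ≈ 179 mm

Required P_cr = n·P = 3.9 × 105 = 409.5 kN
L_e = K·L = 2 × 2.64 = 5.280 m
Required I = P_cr·L_e²/(π²E) = 4.095×10^5 × 5.280² / (π² × 1.34×10^10) = 8.632×10^-5 m⁴
I_req = 8.632×10^7 mm⁴
Solid square: I = a⁴/12  ⇒  a = (12I)^(1/4) = (12×8.632×10^7)^(1/4) = 179 mm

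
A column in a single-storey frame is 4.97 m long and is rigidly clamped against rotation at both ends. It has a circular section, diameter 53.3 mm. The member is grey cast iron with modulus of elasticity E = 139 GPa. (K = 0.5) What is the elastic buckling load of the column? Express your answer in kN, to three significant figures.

I = πd⁴/64 = π×53.3⁴/64 = 3.962×10^5 mm⁴
I = 3.962×10^5 mm⁴ = 3.962×10^-7 m⁴
Effective length L_e = K·L = 0.5 × 4.97 = 2.485 m
P_cr = π²EI / L_e² = π² × 139×10⁹ × 3.962×10^-7 / 2.485² = 8.801×10^4 N

P_cr ≈ 88.0 kN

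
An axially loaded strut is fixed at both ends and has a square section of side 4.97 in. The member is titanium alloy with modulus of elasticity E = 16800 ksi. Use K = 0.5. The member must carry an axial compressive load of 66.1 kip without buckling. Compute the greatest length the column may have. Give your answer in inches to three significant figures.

I = a⁴/12 = 4.97⁴/12 = 50.84 in⁴
At the buckling limit P_cr = P = 6.610×10^4 lb
From P_cr = π²EI/(K·L)²:  L = (1/K)·√(π²EI/P_cr) = (1/0.5)·√(π²×1.68×10^7×50.84/6.610×10^4)
L = 714 in

L_max ≈ 714 in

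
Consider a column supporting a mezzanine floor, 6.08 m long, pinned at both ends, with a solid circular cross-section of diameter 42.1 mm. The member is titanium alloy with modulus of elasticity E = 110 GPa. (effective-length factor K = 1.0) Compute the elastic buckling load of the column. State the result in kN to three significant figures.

P_cr ≈ 4.53 kN

I = πd⁴/64 = π×42.1⁴/64 = 1.542×10^5 mm⁴
I = 1.542×10^5 mm⁴ = 1.542×10^-7 m⁴
Effective length L_e = K·L = 1 × 6.08 = 6.080 m
P_cr = π²EI / L_e² = π² × 110×10⁹ × 1.542×10^-7 / 6.080² = 4.529×10^3 N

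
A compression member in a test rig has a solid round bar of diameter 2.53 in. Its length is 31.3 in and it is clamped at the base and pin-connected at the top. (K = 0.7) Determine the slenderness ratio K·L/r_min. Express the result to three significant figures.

I = πd⁴/64 = π×2.53⁴/64 = 2.011 in⁴
A = 5.027 in²;  r_min = √(I/A) = √(2.011/5.027) = 0.6325 in
L_e = K·L = 0.7 × 31.3 = 21.91 in
λ = L_e / r_min = 21.910 / 0.6325 = 34.6

λ ≈ 34.6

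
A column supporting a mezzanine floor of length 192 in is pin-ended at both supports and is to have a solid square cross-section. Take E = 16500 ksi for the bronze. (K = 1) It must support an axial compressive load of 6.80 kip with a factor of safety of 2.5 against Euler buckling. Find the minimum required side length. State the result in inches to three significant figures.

a ≈ 2.61 in

Required P_cr = n·P = 2.5 × 6.80 = 17.00 kip
L_e = K·L = 1 × 192 = 192.0 in
Required I = P_cr·L_e²/(π²E) = 1.700×10^4 × 192.0² / (π² × 1.65×10^7) = 3.848 in⁴
Solid square: I = a⁴/12  ⇒  a = (12I)^(1/4) = (12×3.848)^(1/4) = 2.61 in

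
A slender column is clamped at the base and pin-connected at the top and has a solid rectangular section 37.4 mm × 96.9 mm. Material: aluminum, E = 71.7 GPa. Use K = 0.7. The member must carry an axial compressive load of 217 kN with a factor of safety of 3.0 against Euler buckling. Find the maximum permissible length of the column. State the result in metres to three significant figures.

Buckling occurs about the weak axis: I_min = h·b³/12 with b = 37.4 mm (the shorter side).
I_min = 96.9×37.4³/12 = 4.224×10^5 mm⁴
I = 4.224×10^-7 m⁴
Required critical load P_cr = n·P = 3.0 × 217 = 651.0 kN = 6.510×10^5 N
From P_cr = π²EI/(K·L)²:  L = (1/K)·√(π²EI/P_cr) = (1/0.7)·√(π²×7.17×10^10×4.224×10^-7/6.510×10^5)
L = 0.968 m

L_max ≈ 0.968 m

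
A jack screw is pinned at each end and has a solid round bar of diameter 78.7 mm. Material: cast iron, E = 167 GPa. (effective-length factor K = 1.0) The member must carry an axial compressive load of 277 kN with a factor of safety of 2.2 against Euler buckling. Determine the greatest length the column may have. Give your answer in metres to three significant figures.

I = πd⁴/64 = π×78.7⁴/64 = 1.883×10^6 mm⁴
I = 1.883×10^-6 m⁴
Required critical load P_cr = n·P = 2.2 × 277 = 609.4 kN = 6.094×10^5 N
From P_cr = π²EI/(K·L)²:  L = (1/K)·√(π²EI/P_cr) = (1/1)·√(π²×1.67×10^11×1.883×10^-6/6.094×10^5)
L = 2.26 m

L_max ≈ 2.26 m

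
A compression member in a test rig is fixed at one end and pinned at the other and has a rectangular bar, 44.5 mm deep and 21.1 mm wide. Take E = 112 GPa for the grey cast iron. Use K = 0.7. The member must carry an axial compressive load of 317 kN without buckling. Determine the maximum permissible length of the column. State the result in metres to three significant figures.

Buckling occurs about the weak axis: I_min = h·b³/12 with b = 21.1 mm (the shorter side).
I_min = 44.5×21.1³/12 = 3.484×10^4 mm⁴
I = 3.484×10^-8 m⁴
At the buckling limit P_cr = P = 3.170×10^5 N
From P_cr = π²EI/(K·L)²:  L = (1/K)·√(π²EI/P_cr) = (1/0.7)·√(π²×1.12×10^11×3.484×10^-8/3.170×10^5)
L = 0.498 m

L_max ≈ 0.498 m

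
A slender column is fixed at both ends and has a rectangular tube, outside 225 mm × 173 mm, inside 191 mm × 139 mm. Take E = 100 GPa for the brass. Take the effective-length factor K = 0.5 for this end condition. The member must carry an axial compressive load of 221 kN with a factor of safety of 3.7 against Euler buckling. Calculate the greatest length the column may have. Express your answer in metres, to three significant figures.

L_max ≈ 16.2 m

Weak-axis I_min = (h_o·b_o³ − h_i·b_i³)/12 with b_o = 173, b_i = 139.0 mm (shorter outer/inner sides).
I_min = (225×173³ − 191.0×139.0³)/12 = 5.434×10^7 mm⁴
I = 5.434×10^-5 m⁴
Required critical load P_cr = n·P = 3.7 × 221 = 817.7 kN = 8.177×10^5 N
From P_cr = π²EI/(K·L)²:  L = (1/K)·√(π²EI/P_cr) = (1/0.5)·√(π²×1.00×10^11×5.434×10^-5/8.177×10^5)
L = 16.2 m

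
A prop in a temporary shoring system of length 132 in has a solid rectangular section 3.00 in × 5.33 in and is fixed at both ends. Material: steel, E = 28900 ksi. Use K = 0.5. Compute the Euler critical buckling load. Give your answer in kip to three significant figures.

Buckling occurs about the weak axis: I_min = h·b³/12 with b = 3.00 in (the shorter side).
I_min = 5.33×3.00³/12 = 11.99 in⁴
Effective length L_e = K·L = 0.5 × 132 = 66.00 in
P_cr = π²EI / L_e² = π² × 28900×10³ × 11.99 / 66.00² = 7.853×10^5 lb

P_cr ≈ 785 kip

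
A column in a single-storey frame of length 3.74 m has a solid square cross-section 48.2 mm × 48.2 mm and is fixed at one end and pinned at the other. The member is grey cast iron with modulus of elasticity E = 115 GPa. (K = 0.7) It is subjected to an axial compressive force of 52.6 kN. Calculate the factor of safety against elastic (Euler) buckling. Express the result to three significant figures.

I = a⁴/12 = 48.2⁴/12 = 4.498×10^5 mm⁴
I = 4.498×10^5 mm⁴ = 4.498×10^-7 m⁴
Effective length L_e = K·L = 0.7 × 3.74 = 2.618 m
P_cr = π²EI / L_e² = π² × 115×10⁹ × 4.498×10^-7 / 2.618² = 7.448×10^4 N
Factor of safety n = P_cr / P = 74.484 / 52.6 = 1.42

n ≈ 1.42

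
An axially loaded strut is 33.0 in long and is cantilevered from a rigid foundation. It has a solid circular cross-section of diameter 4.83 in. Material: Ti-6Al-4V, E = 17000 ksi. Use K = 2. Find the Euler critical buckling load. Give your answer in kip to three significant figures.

P_cr ≈ 1030 kip

I = πd⁴/64 = π×4.83⁴/64 = 26.72 in⁴
Effective length L_e = K·L = 2 × 33.0 = 66.00 in
P_cr = π²EI / L_e² = π² × 17000×10³ × 26.72 / 66.00² = 1.029×10^6 lb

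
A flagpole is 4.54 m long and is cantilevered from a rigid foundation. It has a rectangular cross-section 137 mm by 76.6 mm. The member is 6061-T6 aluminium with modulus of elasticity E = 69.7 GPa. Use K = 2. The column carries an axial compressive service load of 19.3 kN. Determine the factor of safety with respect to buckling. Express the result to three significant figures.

n ≈ 2.22

Buckling occurs about the weak axis: I_min = h·b³/12 with b = 76.6 mm (the shorter side).
I_min = 137×76.6³/12 = 5.131×10^6 mm⁴
I = 5.131×10^6 mm⁴ = 5.131×10^-6 m⁴
Effective length L_e = K·L = 2 × 4.54 = 9.080 m
P_cr = π²EI / L_e² = π² × 69.7×10⁹ × 5.131×10^-6 / 9.080² = 4.281×10^4 N
Factor of safety n = P_cr / P = 42.814 / 19.3 = 2.22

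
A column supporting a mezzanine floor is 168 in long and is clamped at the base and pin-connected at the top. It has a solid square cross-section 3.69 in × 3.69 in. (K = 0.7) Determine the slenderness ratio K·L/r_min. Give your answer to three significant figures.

λ ≈ 110

I = a⁴/12 = 3.69⁴/12 = 15.45 in⁴
A = 13.62 in²;  r_min = √(I/A) = √(15.45/13.62) = 1.065 in
L_e = K·L = 0.7 × 168 = 117.6 in
λ = L_e / r_min = 117.60 / 1.065 = 110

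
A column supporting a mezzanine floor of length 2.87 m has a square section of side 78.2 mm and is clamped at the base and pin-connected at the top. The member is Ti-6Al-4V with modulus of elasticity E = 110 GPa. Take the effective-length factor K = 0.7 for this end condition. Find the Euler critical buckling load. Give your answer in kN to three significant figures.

P_cr ≈ 838 kN

I = a⁴/12 = 78.2⁴/12 = 3.116×10^6 mm⁴
I = 3.116×10^6 mm⁴ = 3.116×10^-6 m⁴
Effective length L_e = K·L = 0.7 × 2.87 = 2.009 m
P_cr = π²EI / L_e² = π² × 110×10⁹ × 3.116×10^-6 / 2.009² = 8.383×10^5 N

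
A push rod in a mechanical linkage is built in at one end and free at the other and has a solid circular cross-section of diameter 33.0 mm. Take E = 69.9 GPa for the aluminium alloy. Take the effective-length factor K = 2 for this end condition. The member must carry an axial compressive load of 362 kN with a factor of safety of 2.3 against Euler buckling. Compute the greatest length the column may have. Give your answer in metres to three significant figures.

L_max ≈ 0.110 m

I = πd⁴/64 = π×33.0⁴/64 = 5.821×10^4 mm⁴
I = 5.821×10^-8 m⁴
Required critical load P_cr = n·P = 2.3 × 362 = 832.6 kN = 8.326×10^5 N
From P_cr = π²EI/(K·L)²:  L = (1/K)·√(π²EI/P_cr) = (1/2)·√(π²×6.99×10^10×5.821×10^-8/8.326×10^5)
L = 0.110 m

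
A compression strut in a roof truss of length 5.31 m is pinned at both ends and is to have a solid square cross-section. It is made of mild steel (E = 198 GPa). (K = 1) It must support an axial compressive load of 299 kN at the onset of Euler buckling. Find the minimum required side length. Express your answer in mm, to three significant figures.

L_e = K·L = 1 × 5.31 = 5.310 m
Required I = P_cr·L_e²/(π²E) = 2.990×10^5 × 5.310² / (π² × 1.98×10^11) = 4.314×10^-6 m⁴
I_req = 4.314×10^6 mm⁴
Solid square: I = a⁴/12  ⇒  a = (12I)^(1/4) = (12×4.314×10^6)^(1/4) = 84.8 mm

a ≈ 84.8 mm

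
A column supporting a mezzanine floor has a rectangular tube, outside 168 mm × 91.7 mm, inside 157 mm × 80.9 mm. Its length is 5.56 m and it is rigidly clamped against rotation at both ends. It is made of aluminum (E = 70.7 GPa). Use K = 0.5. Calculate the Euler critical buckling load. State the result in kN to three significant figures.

P_cr ≈ 349 kN

Weak-axis I_min = (h_o·b_o³ − h_i·b_i³)/12 with b_o = 91.7, b_i = 80.90 mm (shorter outer/inner sides).
I_min = (168×91.7³ − 157.0×80.90³)/12 = 3.868×10^6 mm⁴
I = 3.868×10^6 mm⁴ = 3.868×10^-6 m⁴
Effective length L_e = K·L = 0.5 × 5.56 = 2.780 m
P_cr = π²EI / L_e² = π² × 70.7×10⁹ × 3.868×10^-6 / 2.780² = 3.492×10^5 N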